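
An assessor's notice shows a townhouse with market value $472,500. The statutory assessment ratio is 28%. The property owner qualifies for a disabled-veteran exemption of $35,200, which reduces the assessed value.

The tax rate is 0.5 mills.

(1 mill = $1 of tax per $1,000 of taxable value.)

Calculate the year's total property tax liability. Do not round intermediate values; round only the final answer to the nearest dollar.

$49

Assessed value = $472,500 × 0.28 = $132,300
Taxable value = $132,300 − $35,200 = $97,100
Tax = $97,100 × 0.0005 = $48.55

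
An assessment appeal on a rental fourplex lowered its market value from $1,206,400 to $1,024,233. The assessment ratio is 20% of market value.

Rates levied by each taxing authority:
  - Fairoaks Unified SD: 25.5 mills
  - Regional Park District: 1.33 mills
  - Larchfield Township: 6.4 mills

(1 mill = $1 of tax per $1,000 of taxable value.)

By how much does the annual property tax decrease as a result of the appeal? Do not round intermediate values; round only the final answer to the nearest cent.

$1,210.68

Old assessed value = $1,206,400 × 0.2 = $241,280
New assessed value = $1,024,233 × 0.2 = $204,846.6
Combined rate = 0.0255 + 0.00133 + 0.0064 = 0.03323
Old tax = $241,280 × 0.03323 = $8,017.7344
New tax = $204,846.6 × 0.03323 = $6,807.052518
Reduction = $8,017.7344 − $6,807.052518 = $1,210.681882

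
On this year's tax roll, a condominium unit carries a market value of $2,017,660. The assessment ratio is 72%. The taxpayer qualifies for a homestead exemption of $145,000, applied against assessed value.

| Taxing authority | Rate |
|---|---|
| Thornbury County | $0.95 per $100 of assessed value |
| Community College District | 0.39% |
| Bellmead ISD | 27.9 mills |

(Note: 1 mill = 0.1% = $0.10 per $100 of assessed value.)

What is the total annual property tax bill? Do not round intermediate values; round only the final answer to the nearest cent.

Assessed value = $2,017,660 × 0.72 = $1,452,715.2
Taxable value = $1,452,715.2 − $145,000 = $1,307,715.2
Thornbury County: $1,307,715.2 × 0.0095 = $12,423.2944
Community College District: $1,307,715.2 × 0.0039 = $5,100.08928
Bellmead ISD: $1,307,715.2 × 0.0279 = $36,485.25408
Total = $54,008.63776

$54,008.64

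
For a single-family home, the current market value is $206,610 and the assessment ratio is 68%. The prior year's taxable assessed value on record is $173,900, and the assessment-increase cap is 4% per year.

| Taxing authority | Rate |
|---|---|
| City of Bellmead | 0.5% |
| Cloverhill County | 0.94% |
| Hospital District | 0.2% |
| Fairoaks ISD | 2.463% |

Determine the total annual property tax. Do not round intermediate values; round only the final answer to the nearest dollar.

$5,765

Uncapped assessed value = $206,610 × 0.68 = $140,494.8
Cap limit = $173,900 × 1.04 = $180,856
Taxable assessed value = min($140,494.8, $180,856) = $140,494.8 (cap does not bind)
City of Bellmead: $140,494.8 × 0.005 = $702.474
Cloverhill County: $140,494.8 × 0.0094 = $1,320.65112
Hospital District: $140,494.8 × 0.002 = $280.9896
Fairoaks ISD: $140,494.8 × 0.02463 = $3,460.386924
Total = $5,764.501644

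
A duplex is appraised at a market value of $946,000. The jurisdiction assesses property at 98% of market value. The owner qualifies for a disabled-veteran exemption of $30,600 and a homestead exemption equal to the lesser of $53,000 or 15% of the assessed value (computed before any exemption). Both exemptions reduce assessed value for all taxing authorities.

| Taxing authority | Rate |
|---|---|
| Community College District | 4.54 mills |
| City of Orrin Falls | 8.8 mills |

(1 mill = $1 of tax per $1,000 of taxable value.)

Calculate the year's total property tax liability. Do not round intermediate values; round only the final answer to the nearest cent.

$11,252.02

Assessed value = $946,000 × 0.98 = $927,080
Homestead exemption = min($53,000, 15% × $927,080) = min($53,000, $139,062) = $53,000 (dollar cap binds)
Taxable value = $927,080 − $30,600 − $53,000 = $843,480
Community College District: $843,480 × 0.00454 = $3,829.3992
City of Orrin Falls: $843,480 × 0.0088 = $7,422.624
Total = $11,252.0232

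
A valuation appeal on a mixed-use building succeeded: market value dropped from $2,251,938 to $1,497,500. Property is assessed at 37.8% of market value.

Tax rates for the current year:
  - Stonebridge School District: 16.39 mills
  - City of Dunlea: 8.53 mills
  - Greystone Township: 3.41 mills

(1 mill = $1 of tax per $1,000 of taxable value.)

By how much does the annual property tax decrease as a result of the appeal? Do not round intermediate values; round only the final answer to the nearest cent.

Old assessed value = $2,251,938 × 0.378 = $851,232.564
New assessed value = $1,497,500 × 0.378 = $566,055
Combined rate = 0.01639 + 0.00853 + 0.00341 = 0.02833
Old tax = $851,232.564 × 0.02833 = $24,115.41853812
New tax = $566,055 × 0.02833 = $16,036.33815
Reduction = $24,115.41853812 − $16,036.33815 = $8,079.08038812

$8,079.08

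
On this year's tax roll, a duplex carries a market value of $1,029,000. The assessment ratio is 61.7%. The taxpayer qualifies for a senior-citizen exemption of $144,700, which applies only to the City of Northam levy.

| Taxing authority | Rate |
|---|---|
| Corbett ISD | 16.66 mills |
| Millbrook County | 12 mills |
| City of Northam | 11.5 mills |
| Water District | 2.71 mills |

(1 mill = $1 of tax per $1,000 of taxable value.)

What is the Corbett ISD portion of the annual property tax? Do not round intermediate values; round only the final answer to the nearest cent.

Assessed value = $1,029,000 × 0.617 = $634,893
Corbett ISD taxable value = $634,893 (exemption does not apply)
Corbett ISD levy = $634,893 × 0.01666 = $10,577.31738

$10,577.32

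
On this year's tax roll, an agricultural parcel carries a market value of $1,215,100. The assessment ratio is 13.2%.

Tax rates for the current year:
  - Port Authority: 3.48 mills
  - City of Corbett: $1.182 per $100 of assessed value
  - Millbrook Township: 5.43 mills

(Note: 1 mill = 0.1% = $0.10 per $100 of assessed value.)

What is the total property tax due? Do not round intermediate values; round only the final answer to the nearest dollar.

Assessed value = $1,215,100 × 0.132 = $160,393.2
Port Authority: $160,393.2 × 0.00348 = $558.168336
City of Corbett: $160,393.2 × 0.01182 = $1,895.847624
Millbrook Township: $160,393.2 × 0.00543 = $870.935076
Total = $3,324.951036

$3,325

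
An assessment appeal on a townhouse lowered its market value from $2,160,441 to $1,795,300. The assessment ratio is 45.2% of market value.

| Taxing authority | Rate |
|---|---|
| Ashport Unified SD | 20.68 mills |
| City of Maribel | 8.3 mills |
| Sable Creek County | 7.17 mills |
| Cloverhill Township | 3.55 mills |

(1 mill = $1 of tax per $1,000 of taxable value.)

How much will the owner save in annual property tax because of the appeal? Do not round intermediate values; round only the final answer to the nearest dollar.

Old assessed value = $2,160,441 × 0.452 = $976,519.332
New assessed value = $1,795,300 × 0.452 = $811,475.6
Combined rate = 0.02068 + 0.0083 + 0.00717 + 0.00355 = 0.0397
Old tax = $976,519.332 × 0.0397 = $38,767.8174804
New tax = $811,475.6 × 0.0397 = $32,215.58132
Reduction = $38,767.8174804 − $32,215.58132 = $6,552.2361604

$6,552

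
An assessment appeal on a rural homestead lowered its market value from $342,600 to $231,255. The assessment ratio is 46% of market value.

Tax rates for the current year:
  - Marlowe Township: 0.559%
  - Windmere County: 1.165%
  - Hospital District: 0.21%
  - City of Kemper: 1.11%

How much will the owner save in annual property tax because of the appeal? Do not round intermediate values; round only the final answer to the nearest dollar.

Old assessed value = $342,600 × 0.46 = $157,596
New assessed value = $231,255 × 0.46 = $106,377.3
Combined rate = 0.00559 + 0.01165 + 0.0021 + 0.0111 = 0.03044
Old tax = $157,596 × 0.03044 = $4,797.22224
New tax = $106,377.3 × 0.03044 = $3,238.125012
Reduction = $4,797.22224 − $3,238.125012 = $1,559.097228

$1,559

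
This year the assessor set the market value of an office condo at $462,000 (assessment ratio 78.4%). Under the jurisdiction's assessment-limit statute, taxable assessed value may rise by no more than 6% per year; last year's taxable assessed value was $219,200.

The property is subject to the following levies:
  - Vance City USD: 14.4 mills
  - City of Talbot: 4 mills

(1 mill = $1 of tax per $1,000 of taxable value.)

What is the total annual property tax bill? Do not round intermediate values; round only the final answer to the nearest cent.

Uncapped assessed value = $462,000 × 0.784 = $362,208
Cap limit = $219,200 × 1.06 = $232,352
Taxable assessed value = min($362,208, $232,352) = $232,352 (cap binds)
Vance City USD: $232,352 × 0.0144 = $3,345.8688
City of Talbot: $232,352 × 0.004 = $929.408
Total = $4,275.2768

$4,275.28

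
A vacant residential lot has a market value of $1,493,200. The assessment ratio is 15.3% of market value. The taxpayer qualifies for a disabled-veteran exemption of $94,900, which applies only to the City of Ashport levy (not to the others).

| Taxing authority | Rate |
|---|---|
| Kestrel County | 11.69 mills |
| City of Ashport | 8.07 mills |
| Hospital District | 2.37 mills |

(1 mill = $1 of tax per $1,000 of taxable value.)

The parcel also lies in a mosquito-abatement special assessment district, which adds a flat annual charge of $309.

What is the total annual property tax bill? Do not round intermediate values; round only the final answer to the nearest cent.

Assessed value = $1,493,200 × 0.153 = $228,459.6
Kestrel County: $228,459.6 × 0.01169 = $2,670.692724
City of Ashport: ($228,459.6 − $94,900) × 0.00807 = $133,559.6 × 0.00807 = $1,077.825972
Hospital District: $228,459.6 × 0.00237 = $541.449252
Levies subtotal = $4,289.967948
Total = $4,289.967948 + $309 = $4,598.967948

$4,598.97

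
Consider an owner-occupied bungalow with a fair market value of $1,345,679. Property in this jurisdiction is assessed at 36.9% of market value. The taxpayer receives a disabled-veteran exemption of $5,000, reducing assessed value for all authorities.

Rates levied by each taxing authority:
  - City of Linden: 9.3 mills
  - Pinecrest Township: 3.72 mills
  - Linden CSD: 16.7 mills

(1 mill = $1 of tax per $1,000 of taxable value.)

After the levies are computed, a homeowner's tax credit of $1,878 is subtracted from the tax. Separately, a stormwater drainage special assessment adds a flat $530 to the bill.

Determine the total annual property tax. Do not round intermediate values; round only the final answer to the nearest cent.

$13,261.03

Assessed value = $1,345,679 × 0.369 = $496,555.551
Taxable value = $496,555.551 − $5,000 = $491,555.551
City of Linden: $491,555.551 × 0.0093 = $4,571.4666243
Pinecrest Township: $491,555.551 × 0.00372 = $1,828.58664972
Linden CSD: $491,555.551 × 0.0167 = $8,208.9777017
Levies subtotal = $14,609.03097572
After credit = $14,609.03097572 − $1,878 = $12,731.03097572
Total = $12,731.03097572 + $530 = $13,261.03097572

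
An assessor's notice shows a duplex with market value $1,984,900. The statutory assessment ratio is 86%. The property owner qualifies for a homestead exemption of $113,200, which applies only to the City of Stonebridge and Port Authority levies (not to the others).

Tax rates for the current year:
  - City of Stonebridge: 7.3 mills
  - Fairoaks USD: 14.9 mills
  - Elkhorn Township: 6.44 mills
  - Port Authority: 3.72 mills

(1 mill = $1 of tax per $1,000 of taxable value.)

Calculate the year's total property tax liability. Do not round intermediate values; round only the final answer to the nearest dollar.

$53,992

Assessed value = $1,984,900 × 0.86 = $1,707,014
City of Stonebridge: ($1,707,014 − $113,200) × 0.0073 = $1,593,814 × 0.0073 = $11,634.8422
Fairoaks USD: $1,707,014 × 0.0149 = $25,434.5086
Elkhorn Township: $1,707,014 × 0.00644 = $10,993.17016
Port Authority: ($1,707,014 − $113,200) × 0.00372 = $1,593,814 × 0.00372 = $5,928.98808
Total = $53,991.50904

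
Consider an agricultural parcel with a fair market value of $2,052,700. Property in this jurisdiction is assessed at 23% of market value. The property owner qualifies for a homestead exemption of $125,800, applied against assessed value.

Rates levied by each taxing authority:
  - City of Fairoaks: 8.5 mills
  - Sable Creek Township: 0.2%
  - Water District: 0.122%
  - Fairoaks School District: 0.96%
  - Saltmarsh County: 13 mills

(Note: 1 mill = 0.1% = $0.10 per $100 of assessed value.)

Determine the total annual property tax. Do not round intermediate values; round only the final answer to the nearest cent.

Assessed value = $2,052,700 × 0.23 = $472,121
Taxable value = $472,121 − $125,800 = $346,321
City of Fairoaks: $346,321 × 0.0085 = $2,943.7285
Sable Creek Township: $346,321 × 0.002 = $692.642
Water District: $346,321 × 0.00122 = $422.51162
Fairoaks School District: $346,321 × 0.0096 = $3,324.6816
Saltmarsh County: $346,321 × 0.013 = $4,502.173
Total = $11,885.73672

$11,885.74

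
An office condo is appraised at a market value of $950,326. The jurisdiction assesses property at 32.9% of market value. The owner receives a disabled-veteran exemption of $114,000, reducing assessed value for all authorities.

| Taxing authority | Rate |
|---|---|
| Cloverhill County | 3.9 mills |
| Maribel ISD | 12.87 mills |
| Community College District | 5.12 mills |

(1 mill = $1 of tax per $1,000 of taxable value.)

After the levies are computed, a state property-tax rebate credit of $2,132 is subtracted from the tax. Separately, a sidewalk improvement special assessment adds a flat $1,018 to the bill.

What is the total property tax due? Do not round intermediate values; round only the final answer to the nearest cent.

Assessed value = $950,326 × 0.329 = $312,657.254
Taxable value = $312,657.254 − $114,000 = $198,657.254
Cloverhill County: $198,657.254 × 0.0039 = $774.7632906
Maribel ISD: $198,657.254 × 0.01287 = $2,556.71885898
Community College District: $198,657.254 × 0.00512 = $1,017.12514048
Levies subtotal = $4,348.60729006
After credit = $4,348.60729006 − $2,132 = $2,216.60729006
Total = $2,216.60729006 + $1,018 = $3,234.60729006

$3,234.61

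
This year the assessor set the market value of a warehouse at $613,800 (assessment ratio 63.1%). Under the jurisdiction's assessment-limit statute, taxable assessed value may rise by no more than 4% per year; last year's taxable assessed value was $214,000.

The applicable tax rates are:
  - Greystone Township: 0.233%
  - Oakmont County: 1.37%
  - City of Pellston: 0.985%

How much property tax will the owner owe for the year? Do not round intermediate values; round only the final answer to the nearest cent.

Uncapped assessed value = $613,800 × 0.631 = $387,307.8
Cap limit = $214,000 × 1.04 = $222,560
Taxable assessed value = min($387,307.8, $222,560) = $222,560 (cap binds)
Greystone Township: $222,560 × 0.00233 = $518.5648
Oakmont County: $222,560 × 0.0137 = $3,049.072
City of Pellston: $222,560 × 0.00985 = $2,192.216
Total = $5,759.8528

$5,759.85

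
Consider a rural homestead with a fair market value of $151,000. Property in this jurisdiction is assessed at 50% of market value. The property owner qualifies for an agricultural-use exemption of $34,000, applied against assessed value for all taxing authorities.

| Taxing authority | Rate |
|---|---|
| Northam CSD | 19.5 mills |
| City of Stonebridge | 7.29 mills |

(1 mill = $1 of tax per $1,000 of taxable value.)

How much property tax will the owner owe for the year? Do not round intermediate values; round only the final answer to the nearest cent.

Assessed value = $151,000 × 0.5 = $75,500
Taxable value = $75,500 − $34,000 = $41,500
Northam CSD: $41,500 × 0.0195 = $809.25
City of Stonebridge: $41,500 × 0.00729 = $302.535
Total = $809.25 + $302.535 = $1,111.785

$1,111.79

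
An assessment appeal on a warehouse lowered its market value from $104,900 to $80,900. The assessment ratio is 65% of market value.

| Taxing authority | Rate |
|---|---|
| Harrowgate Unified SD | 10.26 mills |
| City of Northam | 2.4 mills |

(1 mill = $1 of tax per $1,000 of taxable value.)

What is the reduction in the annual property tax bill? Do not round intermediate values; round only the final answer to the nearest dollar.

Old assessed value = $104,900 × 0.65 = $68,185
New assessed value = $80,900 × 0.65 = $52,585
Combined rate = 0.01026 + 0.0024 = 0.01266
Old tax = $68,185 × 0.01266 = $863.2221
New tax = $52,585 × 0.01266 = $665.7261
Reduction = $863.2221 − $665.7261 = $197.496

$197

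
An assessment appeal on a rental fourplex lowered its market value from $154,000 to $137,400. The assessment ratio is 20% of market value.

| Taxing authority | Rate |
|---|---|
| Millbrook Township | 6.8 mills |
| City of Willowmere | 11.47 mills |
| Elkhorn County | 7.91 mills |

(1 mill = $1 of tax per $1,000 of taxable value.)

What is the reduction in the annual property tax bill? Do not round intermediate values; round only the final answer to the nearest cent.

Old assessed value = $154,000 × 0.2 = $30,800
New assessed value = $137,400 × 0.2 = $27,480
Combined rate = 0.0068 + 0.01147 + 0.00791 = 0.02618
Old tax = $30,800 × 0.02618 = $806.344
New tax = $27,480 × 0.02618 = $719.4264
Reduction = $806.344 − $719.4264 = $86.9176

$86.92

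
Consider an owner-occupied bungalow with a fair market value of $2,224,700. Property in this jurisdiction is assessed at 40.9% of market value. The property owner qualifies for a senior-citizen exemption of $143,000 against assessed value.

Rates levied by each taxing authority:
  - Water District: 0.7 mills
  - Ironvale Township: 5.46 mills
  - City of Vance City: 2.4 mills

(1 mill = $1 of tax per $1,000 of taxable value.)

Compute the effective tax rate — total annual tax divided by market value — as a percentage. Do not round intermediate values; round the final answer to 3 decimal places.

0.295%

Assessed value = $2,224,700 × 0.409 = $909,902.3
Taxable value = $909,902.3 − $143,000 = $766,902.3
Water District: $766,902.3 × 0.0007 = $536.83161
Ironvale Township: $766,902.3 × 0.00546 = $4,187.286558
City of Vance City: $766,902.3 × 0.0024 = $1,840.56552
Total tax = $6,564.683688
Effective rate = $6,564.683688 ÷ $2,224,700 = 0.295% of market value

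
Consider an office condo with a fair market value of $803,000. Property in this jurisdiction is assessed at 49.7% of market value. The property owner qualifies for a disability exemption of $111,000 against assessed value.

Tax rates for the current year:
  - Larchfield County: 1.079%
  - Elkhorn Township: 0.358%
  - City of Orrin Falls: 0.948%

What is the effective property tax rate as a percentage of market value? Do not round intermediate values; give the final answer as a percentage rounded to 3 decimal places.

Assessed value = $803,000 × 0.497 = $399,091
Taxable value = $399,091 − $111,000 = $288,091
Larchfield County: $288,091 × 0.01079 = $3,108.50189
Elkhorn Township: $288,091 × 0.00358 = $1,031.36578
City of Orrin Falls: $288,091 × 0.00948 = $2,731.10268
Total tax = $6,870.97035
Effective rate = $6,870.97035 ÷ $803,000 = 0.856% of market value

0.856%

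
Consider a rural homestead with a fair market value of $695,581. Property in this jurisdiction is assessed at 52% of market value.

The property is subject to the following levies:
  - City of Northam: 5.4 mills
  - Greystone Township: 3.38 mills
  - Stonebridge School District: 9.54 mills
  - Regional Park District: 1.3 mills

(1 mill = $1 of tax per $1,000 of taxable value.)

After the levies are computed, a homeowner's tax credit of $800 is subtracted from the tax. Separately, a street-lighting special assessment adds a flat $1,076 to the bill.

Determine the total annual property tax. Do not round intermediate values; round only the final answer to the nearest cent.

Assessed value = $695,581 × 0.52 = $361,702.12
City of Northam: $361,702.12 × 0.0054 = $1,953.191448
Greystone Township: $361,702.12 × 0.00338 = $1,222.5531656
Stonebridge School District: $361,702.12 × 0.00954 = $3,450.6382248
Regional Park District: $361,702.12 × 0.0013 = $470.212756
Levies subtotal = $7,096.5955944
After credit = $7,096.5955944 − $800 = $6,296.5955944
Total = $6,296.5955944 + $1,076 = $7,372.5955944

$7,372.60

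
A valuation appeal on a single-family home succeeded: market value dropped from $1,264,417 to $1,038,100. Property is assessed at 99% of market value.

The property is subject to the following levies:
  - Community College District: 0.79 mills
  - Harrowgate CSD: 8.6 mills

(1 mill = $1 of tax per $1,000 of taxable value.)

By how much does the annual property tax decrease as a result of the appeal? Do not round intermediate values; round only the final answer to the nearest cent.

Old assessed value = $1,264,417 × 0.99 = $1,251,772.83
New assessed value = $1,038,100 × 0.99 = $1,027,719
Combined rate = 0.00079 + 0.0086 = 0.00939
Old tax = $1,251,772.83 × 0.00939 = $11,754.1468737
New tax = $1,027,719 × 0.00939 = $9,650.28141
Reduction = $11,754.1468737 − $9,650.28141 = $2,103.8654637

$2,103.87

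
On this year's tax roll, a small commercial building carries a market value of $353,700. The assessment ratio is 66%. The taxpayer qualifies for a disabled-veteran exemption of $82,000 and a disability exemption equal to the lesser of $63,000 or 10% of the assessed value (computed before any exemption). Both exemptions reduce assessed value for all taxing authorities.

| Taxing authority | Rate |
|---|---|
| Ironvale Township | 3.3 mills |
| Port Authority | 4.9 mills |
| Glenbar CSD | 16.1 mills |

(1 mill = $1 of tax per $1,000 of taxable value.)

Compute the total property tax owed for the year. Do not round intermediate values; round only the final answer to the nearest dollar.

$3,113

Assessed value = $353,700 × 0.66 = $233,442
Disability exemption = min($63,000, 10% × $233,442) = min($63,000, $23,344.2) = $23,344.2 (percentage binds)
Taxable value = $233,442 − $82,000 − $23,344.2 = $128,097.8
Ironvale Township: $128,097.8 × 0.0033 = $422.72274
Port Authority: $128,097.8 × 0.0049 = $627.67922
Glenbar CSD: $128,097.8 × 0.0161 = $2,062.37458
Total = $3,112.77654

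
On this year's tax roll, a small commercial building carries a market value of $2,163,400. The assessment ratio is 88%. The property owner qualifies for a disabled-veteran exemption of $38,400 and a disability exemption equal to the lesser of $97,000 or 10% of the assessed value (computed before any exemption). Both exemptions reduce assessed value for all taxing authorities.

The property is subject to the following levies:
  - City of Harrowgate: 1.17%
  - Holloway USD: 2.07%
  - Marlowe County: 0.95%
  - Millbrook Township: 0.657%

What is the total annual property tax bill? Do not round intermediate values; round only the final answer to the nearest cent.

Assessed value = $2,163,400 × 0.88 = $1,903,792
Disability exemption = min($97,000, 10% × $1,903,792) = min($97,000, $190,379.2) = $97,000 (dollar cap binds)
Taxable value = $1,903,792 − $38,400 − $97,000 = $1,768,392
City of Harrowgate: $1,768,392 × 0.0117 = $20,690.1864
Holloway USD: $1,768,392 × 0.0207 = $36,605.7144
Marlowe County: $1,768,392 × 0.0095 = $16,799.724
Millbrook Township: $1,768,392 × 0.00657 = $11,618.33544
Total = $85,713.96024

$85,713.96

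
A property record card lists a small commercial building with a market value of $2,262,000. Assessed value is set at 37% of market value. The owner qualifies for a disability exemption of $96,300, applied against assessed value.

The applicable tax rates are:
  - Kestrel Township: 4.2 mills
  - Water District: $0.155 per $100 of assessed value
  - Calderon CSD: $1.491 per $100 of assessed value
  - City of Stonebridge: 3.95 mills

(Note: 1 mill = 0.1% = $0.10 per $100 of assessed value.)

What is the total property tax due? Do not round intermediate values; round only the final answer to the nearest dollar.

$18,227

Assessed value = $2,262,000 × 0.37 = $836,940
Taxable value = $836,940 − $96,300 = $740,640
Kestrel Township: $740,640 × 0.0042 = $3,110.688
Water District: $740,640 × 0.00155 = $1,147.992
Calderon CSD: $740,640 × 0.01491 = $11,042.9424
City of Stonebridge: $740,640 × 0.00395 = $2,925.528
Total = $18,227.1504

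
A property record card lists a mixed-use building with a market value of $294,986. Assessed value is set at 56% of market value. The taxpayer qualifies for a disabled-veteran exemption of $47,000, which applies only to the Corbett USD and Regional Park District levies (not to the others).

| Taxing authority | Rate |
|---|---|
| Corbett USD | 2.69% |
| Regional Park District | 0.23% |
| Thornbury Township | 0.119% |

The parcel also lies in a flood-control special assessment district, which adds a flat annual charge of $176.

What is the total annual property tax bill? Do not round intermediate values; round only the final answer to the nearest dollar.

Assessed value = $294,986 × 0.56 = $165,192.16
Corbett USD: ($165,192.16 − $47,000) × 0.0269 = $118,192.16 × 0.0269 = $3,179.369104
Regional Park District: ($165,192.16 − $47,000) × 0.0023 = $118,192.16 × 0.0023 = $271.841968
Thornbury Township: $165,192.16 × 0.00119 = $196.5786704
Levies subtotal = $3,647.7897424
Total = $3,647.7897424 + $176 = $3,823.7897424

$3,824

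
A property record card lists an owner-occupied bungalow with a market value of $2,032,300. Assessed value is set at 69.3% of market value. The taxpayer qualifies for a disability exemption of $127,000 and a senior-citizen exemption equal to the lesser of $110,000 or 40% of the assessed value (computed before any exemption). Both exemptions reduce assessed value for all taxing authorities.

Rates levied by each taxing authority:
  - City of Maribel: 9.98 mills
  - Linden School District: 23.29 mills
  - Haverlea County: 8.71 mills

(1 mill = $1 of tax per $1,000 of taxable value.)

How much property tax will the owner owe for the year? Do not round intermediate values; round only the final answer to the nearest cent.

$49,174.70

Assessed value = $2,032,300 × 0.693 = $1,408,383.9
Senior-citizen exemption = min($110,000, 40% × $1,408,383.9) = min($110,000, $563,353.56) = $110,000 (dollar cap binds)
Taxable value = $1,408,383.9 − $127,000 − $110,000 = $1,171,383.9
City of Maribel: $1,171,383.9 × 0.00998 = $11,690.411322
Linden School District: $1,171,383.9 × 0.02329 = $27,281.531031
Haverlea County: $1,171,383.9 × 0.00871 = $10,202.753769
Total = $49,174.696122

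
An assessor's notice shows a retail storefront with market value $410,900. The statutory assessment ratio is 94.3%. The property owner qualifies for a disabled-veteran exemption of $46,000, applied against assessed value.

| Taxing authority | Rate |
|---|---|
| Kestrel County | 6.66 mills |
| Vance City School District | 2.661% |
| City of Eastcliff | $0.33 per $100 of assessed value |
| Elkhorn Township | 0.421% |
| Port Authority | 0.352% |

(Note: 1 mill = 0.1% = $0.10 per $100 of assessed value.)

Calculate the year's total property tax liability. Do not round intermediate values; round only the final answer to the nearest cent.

Assessed value = $410,900 × 0.943 = $387,478.7
Taxable value = $387,478.7 − $46,000 = $341,478.7
Kestrel County: $341,478.7 × 0.00666 = $2,274.248142
Vance City School District: $341,478.7 × 0.02661 = $9,086.748207
City of Eastcliff: $341,478.7 × 0.0033 = $1,126.87971
Elkhorn Township: $341,478.7 × 0.00421 = $1,437.625327
Port Authority: $341,478.7 × 0.00352 = $1,202.005024
Total = $15,127.50641

$15,127.51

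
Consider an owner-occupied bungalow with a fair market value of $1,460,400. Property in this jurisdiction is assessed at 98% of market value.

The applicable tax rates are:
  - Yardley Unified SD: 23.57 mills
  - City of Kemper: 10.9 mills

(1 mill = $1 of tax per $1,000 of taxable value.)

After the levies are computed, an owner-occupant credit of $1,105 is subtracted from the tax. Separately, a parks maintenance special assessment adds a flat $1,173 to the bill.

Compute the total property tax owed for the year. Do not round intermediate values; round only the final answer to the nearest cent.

$49,401.19

Assessed value = $1,460,400 × 0.98 = $1,431,192
Yardley Unified SD: $1,431,192 × 0.02357 = $33,733.19544
City of Kemper: $1,431,192 × 0.0109 = $15,599.9928
Levies subtotal = $49,333.18824
After credit = $49,333.18824 − $1,105 = $48,228.18824
Total = $48,228.18824 + $1,173 = $49,401.18824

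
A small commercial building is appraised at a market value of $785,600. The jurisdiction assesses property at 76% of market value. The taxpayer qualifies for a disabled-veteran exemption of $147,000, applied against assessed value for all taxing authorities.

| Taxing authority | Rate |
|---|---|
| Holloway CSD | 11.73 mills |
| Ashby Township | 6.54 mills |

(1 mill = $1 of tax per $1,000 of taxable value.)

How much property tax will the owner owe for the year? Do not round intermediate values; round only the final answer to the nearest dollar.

Assessed value = $785,600 × 0.76 = $597,056
Taxable value = $597,056 − $147,000 = $450,056
Holloway CSD: $450,056 × 0.01173 = $5,279.15688
Ashby Township: $450,056 × 0.00654 = $2,943.36624
Total = $5,279.15688 + $2,943.36624 = $8,222.52312

$8,223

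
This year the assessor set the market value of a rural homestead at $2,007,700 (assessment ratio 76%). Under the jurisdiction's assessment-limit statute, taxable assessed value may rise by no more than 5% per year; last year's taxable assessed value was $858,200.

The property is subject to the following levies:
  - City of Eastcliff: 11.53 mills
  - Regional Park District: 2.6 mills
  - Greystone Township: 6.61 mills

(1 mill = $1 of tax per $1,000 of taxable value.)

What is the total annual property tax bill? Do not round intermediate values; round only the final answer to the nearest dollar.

$18,689

Uncapped assessed value = $2,007,700 × 0.76 = $1,525,852
Cap limit = $858,200 × 1.05 = $901,110
Taxable assessed value = min($1,525,852, $901,110) = $901,110 (cap binds)
City of Eastcliff: $901,110 × 0.01153 = $10,389.7983
Regional Park District: $901,110 × 0.0026 = $2,342.886
Greystone Township: $901,110 × 0.00661 = $5,956.3371
Total = $18,689.0214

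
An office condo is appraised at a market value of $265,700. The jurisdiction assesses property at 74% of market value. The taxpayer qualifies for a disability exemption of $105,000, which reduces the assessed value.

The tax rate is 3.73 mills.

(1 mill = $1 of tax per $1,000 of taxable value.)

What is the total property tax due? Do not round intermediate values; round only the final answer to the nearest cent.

Assessed value = $265,700 × 0.74 = $196,618
Taxable value = $196,618 − $105,000 = $91,618
Tax = $91,618 × 0.00373 = $341.73514

$341.74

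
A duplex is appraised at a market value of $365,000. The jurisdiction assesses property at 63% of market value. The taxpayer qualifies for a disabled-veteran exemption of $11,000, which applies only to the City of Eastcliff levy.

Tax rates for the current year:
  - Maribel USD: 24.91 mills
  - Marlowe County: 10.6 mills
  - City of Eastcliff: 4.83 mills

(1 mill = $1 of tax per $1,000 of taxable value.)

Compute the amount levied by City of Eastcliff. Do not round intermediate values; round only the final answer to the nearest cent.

$1,057.53

Assessed value = $365,000 × 0.63 = $229,950
City of Eastcliff taxable value = $229,950 − $11,000 = $218,950
City of Eastcliff levy = $218,950 × 0.00483 = $1,057.5285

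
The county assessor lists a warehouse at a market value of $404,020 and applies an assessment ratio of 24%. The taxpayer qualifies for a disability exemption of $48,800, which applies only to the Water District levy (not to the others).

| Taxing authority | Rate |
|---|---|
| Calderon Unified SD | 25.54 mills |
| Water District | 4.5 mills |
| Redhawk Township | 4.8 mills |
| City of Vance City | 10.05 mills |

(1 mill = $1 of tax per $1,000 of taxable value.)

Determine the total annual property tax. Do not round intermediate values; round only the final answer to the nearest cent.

Assessed value = $404,020 × 0.24 = $96,964.8
Calderon Unified SD: $96,964.8 × 0.02554 = $2,476.480992
Water District: ($96,964.8 − $48,800) × 0.0045 = $48,164.8 × 0.0045 = $216.7416
Redhawk Township: $96,964.8 × 0.0048 = $465.43104
City of Vance City: $96,964.8 × 0.01005 = $974.49624
Total = $4,133.149872

$4,133.15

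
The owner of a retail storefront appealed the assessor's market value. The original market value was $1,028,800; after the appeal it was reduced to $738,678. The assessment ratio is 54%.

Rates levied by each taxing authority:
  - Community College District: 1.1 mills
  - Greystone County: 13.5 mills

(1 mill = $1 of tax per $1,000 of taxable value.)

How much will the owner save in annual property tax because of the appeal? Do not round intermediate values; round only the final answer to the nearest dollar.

$2,287

Old assessed value = $1,028,800 × 0.54 = $555,552
New assessed value = $738,678 × 0.54 = $398,886.12
Combined rate = 0.0011 + 0.0135 = 0.0146
Old tax = $555,552 × 0.0146 = $8,111.0592
New tax = $398,886.12 × 0.0146 = $5,823.737352
Reduction = $8,111.0592 − $5,823.737352 = $2,287.321848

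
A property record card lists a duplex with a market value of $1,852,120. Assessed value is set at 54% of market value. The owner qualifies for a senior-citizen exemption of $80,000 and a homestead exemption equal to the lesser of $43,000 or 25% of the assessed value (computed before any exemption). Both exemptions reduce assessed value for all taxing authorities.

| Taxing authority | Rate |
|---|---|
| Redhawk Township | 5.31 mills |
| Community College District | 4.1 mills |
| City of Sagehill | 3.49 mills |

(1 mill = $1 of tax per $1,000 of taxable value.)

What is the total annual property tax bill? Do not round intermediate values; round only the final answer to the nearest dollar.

$11,315

Assessed value = $1,852,120 × 0.54 = $1,000,144.8
Homestead exemption = min($43,000, 25% × $1,000,144.8) = min($43,000, $250,036.2) = $43,000 (dollar cap binds)
Taxable value = $1,000,144.8 − $80,000 − $43,000 = $877,144.8
Redhawk Township: $877,144.8 × 0.00531 = $4,657.638888
Community College District: $877,144.8 × 0.0041 = $3,596.29368
City of Sagehill: $877,144.8 × 0.00349 = $3,061.235352
Total = $11,315.16792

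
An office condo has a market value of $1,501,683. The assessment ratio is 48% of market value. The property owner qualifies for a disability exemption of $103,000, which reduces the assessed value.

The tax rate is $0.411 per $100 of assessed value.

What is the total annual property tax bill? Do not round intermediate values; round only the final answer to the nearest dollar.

Assessed value = $1,501,683 × 0.48 = $720,807.84
Taxable value = $720,807.84 − $103,000 = $617,807.84
Tax = $617,807.84 × 0.00411 = $2,539.1902224

$2,539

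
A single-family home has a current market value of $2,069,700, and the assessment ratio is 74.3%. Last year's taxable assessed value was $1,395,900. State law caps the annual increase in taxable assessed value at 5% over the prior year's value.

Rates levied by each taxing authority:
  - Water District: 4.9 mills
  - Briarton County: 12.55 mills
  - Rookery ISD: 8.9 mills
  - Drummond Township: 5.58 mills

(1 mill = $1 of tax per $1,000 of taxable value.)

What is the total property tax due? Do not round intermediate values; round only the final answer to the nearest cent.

Uncapped assessed value = $2,069,700 × 0.743 = $1,537,787.1
Cap limit = $1,395,900 × 1.05 = $1,465,695
Taxable assessed value = min($1,537,787.1, $1,465,695) = $1,465,695 (cap binds)
Water District: $1,465,695 × 0.0049 = $7,181.9055
Briarton County: $1,465,695 × 0.01255 = $18,394.47225
Rookery ISD: $1,465,695 × 0.0089 = $13,044.6855
Drummond Township: $1,465,695 × 0.00558 = $8,178.5781
Total = $46,799.64135

$46,799.64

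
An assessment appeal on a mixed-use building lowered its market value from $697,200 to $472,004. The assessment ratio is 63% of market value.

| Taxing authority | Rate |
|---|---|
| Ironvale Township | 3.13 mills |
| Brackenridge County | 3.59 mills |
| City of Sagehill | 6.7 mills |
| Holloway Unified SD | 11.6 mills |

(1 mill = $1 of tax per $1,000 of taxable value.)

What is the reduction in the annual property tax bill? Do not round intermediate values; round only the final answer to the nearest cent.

$3,549.67

Old assessed value = $697,200 × 0.63 = $439,236
New assessed value = $472,004 × 0.63 = $297,362.52
Combined rate = 0.00313 + 0.00359 + 0.0067 + 0.0116 = 0.02502
Old tax = $439,236 × 0.02502 = $10,989.68472
New tax = $297,362.52 × 0.02502 = $7,440.0102504
Reduction = $10,989.68472 − $7,440.0102504 = $3,549.6744696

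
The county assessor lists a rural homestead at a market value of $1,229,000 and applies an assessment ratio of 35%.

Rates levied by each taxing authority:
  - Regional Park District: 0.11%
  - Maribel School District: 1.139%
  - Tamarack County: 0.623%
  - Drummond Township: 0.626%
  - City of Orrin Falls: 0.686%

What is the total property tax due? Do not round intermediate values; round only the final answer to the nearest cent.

Assessed value = $1,229,000 × 0.35 = $430,150
Regional Park District: $430,150 × 0.0011 = $473.165
Maribel School District: $430,150 × 0.01139 = $4,899.4085
Tamarack County: $430,150 × 0.00623 = $2,679.8345
Drummond Township: $430,150 × 0.00626 = $2,692.739
City of Orrin Falls: $430,150 × 0.00686 = $2,950.829
Total = $473.165 + $4,899.4085 + $2,679.8345 + $2,692.739 + $2,950.829 = $13,695.976

$13,695.98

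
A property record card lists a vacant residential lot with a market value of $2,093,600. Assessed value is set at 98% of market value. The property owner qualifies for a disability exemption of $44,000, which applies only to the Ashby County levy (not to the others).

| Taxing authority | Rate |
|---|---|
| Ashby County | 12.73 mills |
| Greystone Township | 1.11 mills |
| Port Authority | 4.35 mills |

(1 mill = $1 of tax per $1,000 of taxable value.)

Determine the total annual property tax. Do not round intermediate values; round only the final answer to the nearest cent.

Assessed value = $2,093,600 × 0.98 = $2,051,728
Ashby County: ($2,051,728 − $44,000) × 0.01273 = $2,007,728 × 0.01273 = $25,558.37744
Greystone Township: $2,051,728 × 0.00111 = $2,277.41808
Port Authority: $2,051,728 × 0.00435 = $8,925.0168
Total = $36,760.81232

$36,760.81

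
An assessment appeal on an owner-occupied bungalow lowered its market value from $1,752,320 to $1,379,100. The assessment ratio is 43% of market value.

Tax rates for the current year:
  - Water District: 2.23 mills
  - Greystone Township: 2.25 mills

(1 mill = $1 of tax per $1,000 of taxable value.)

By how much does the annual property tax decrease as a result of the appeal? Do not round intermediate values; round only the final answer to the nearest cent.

Old assessed value = $1,752,320 × 0.43 = $753,497.6
New assessed value = $1,379,100 × 0.43 = $593,013
Combined rate = 0.00223 + 0.00225 = 0.00448
Old tax = $753,497.6 × 0.00448 = $3,375.669248
New tax = $593,013 × 0.00448 = $2,656.69824
Reduction = $3,375.669248 − $2,656.69824 = $718.971008

$718.97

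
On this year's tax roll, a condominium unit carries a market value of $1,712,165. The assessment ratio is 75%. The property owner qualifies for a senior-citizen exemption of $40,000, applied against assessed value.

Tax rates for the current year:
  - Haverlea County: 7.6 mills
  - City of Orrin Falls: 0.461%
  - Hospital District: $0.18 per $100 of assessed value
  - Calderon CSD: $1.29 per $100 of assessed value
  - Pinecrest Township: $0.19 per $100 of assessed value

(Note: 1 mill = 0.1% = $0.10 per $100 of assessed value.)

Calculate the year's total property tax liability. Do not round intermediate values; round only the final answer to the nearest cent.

Assessed value = $1,712,165 × 0.75 = $1,284,123.75
Taxable value = $1,284,123.75 − $40,000 = $1,244,123.75
Haverlea County: $1,244,123.75 × 0.0076 = $9,455.3405
City of Orrin Falls: $1,244,123.75 × 0.00461 = $5,735.4104875
Hospital District: $1,244,123.75 × 0.0018 = $2,239.42275
Calderon CSD: $1,244,123.75 × 0.0129 = $16,049.196375
Pinecrest Township: $1,244,123.75 × 0.0019 = $2,363.835125
Total = $35,843.2052375

$35,843.21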